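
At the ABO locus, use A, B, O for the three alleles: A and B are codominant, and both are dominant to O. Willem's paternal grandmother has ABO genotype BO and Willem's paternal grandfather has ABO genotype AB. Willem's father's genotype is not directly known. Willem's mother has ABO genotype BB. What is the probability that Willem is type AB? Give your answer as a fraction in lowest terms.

1/4

Willem's father's ABO genotype from BO × AB: 1/4 AB, 1/4 AO, 1/4 BB, 1/4 BO.
Crossing each possibility with the mother BB and summing P(type AB): 1/4·1/2 + 1/4·1/2 + 1/4·0 + 1/4·0 = 1/4.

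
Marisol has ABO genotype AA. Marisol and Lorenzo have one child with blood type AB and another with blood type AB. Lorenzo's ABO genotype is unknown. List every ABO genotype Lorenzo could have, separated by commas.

For each candidate genotype of Lorenzo, check whether crossing it with AA can produce every observed child phenotype.
  AA → possible child types {A} ✗
  AB → possible child types {A, AB} ✓
  AO → possible child types {A} ✗
  BB → possible child types {AB} ✓
  BO → possible child types {A, AB} ✓
  OO → possible child types {A} ✗

AB, BB, BO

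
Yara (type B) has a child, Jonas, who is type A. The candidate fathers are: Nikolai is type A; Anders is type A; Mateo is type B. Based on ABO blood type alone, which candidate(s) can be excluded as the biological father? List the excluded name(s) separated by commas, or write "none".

Mateo

A candidate is excluded only if no genotype consistent with his phenotype could produce a type A child with a type B mother.
Mateo (type B): no genotype consistent with that phenotype can produce a type-A child with a type-B mother.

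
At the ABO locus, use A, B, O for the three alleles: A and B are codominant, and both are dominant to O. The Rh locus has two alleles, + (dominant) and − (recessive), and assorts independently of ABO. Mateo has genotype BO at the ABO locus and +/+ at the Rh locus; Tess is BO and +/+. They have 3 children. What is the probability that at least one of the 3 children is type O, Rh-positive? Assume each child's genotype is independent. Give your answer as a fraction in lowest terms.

37/64

ABO cross BO × BO → 1/4 O, 3/4 B.
Rh cross +/+ × +/+ → 1 Rh+; so P(type O, Rh-positive) = 1/4 × 1 = 1/4 per child.
P(none) = (3/4)^3 = 27/64; P(at least one) = 1 − 27/64 = 37/64.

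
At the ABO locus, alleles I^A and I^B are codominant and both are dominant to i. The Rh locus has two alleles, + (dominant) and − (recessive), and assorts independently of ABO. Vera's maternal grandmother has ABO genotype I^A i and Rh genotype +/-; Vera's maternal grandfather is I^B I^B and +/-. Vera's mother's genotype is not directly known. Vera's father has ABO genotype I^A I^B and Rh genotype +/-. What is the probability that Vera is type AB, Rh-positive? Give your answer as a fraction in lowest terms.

Vera's mother's ABO genotype from I^A i × I^B I^B: 1/2 I^A I^B, 1/2 I^B i.
Crossing each possibility with the father I^A I^B and summing P(type AB): 1/2·1/2 + 1/2·1/4 = 3/8.
Similarly for Rh via the mother's Rh distribution: P(Rh+) = 3/4.
Independent loci: 3/8 × 3/4 = 9/32.

9/32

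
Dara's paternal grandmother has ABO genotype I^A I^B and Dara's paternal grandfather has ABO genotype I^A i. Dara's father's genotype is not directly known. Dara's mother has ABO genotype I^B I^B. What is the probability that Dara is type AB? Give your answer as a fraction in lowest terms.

Dara's father's ABO genotype from I^A I^B × I^A i: 1/4 I^A I^A, 1/4 I^A I^B, 1/4 I^A i, 1/4 I^B i.
Crossing each possibility with the mother I^B I^B and summing P(type AB): 1/4·1 + 1/4·1/2 + 1/4·1/2 + 1/4·0 = 1/2.

1/2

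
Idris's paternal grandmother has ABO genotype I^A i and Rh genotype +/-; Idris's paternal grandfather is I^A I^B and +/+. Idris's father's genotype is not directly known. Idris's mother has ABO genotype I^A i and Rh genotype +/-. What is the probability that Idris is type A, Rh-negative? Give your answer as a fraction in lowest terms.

5/64

Idris's father's ABO genotype from I^A i × I^A I^B: 1/4 I^A I^A, 1/4 I^A I^B, 1/4 I^A i, 1/4 I^B i.
Crossing each possibility with the mother I^A i and summing P(type A): 1/4·1 + 1/4·1/2 + 1/4·3/4 + 1/4·1/4 = 5/8.
Similarly for Rh via the father's Rh distribution: P(Rh-) = 1/8.
Independent loci: 5/8 × 1/8 = 5/64.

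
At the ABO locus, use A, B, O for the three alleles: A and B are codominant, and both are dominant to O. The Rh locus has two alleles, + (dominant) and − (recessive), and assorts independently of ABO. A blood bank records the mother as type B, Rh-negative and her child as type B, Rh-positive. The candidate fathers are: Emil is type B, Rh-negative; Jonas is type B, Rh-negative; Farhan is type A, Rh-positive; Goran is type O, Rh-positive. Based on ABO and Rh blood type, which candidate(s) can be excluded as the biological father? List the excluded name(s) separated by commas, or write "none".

Emil, Jonas

A candidate is excluded only if no genotype consistent with his phenotype could produce a type B, Rh-positive child with a type B, Rh-negative mother.
Emil (type B, Rh-): no genotype consistent with that phenotype can produce a type-B Rh+ child with a type-B mother.
Jonas (type B, Rh-): no genotype consistent with that phenotype can produce a type-B Rh+ child with a type-B mother.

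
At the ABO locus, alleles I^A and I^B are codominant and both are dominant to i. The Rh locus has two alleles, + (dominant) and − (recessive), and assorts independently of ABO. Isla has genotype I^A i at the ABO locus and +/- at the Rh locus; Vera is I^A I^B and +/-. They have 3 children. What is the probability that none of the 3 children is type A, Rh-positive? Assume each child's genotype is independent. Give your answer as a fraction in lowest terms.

ABO cross I^A i × I^A I^B → 1/2 A, 1/4 B, 1/4 AB.
Rh cross +/- × +/- → 3/4 Rh+, 1/4 Rh-; so P(type A, Rh-positive) = 1/2 × 3/4 = 3/8 per child.
P(not type A, Rh-positive) = 5/8 for one child; (5/8)^3 = 125/512.

125/512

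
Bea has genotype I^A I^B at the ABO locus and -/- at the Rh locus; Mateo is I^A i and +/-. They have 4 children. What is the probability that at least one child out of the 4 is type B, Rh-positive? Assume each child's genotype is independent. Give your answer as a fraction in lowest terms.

ABO cross I^A I^B × I^A i → 1/2 A, 1/4 B, 1/4 AB.
Rh cross -/- × +/- → 1/2 Rh+, 1/2 Rh-; so P(type B, Rh-positive) = 1/4 × 1/2 = 1/8 per child.
P(none) = (7/8)^4 = 2401/4096; P(at least one) = 1 − 2401/4096 = 1695/4096.

1695/4096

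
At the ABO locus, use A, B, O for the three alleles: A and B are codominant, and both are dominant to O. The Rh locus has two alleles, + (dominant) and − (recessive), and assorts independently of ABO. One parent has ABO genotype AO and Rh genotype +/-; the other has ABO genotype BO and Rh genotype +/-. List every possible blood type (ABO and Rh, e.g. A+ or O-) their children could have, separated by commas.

Gametes from AO × BO give offspring ABO genotypes AB, AO, BO, OO, i.e. phenotypes O, A, B, AB.
Rh cross +/- × +/- → phenotypes Rh+, Rh-.
Combining independently: O+, O-, A+, A-, B+, B-, AB+, AB-.

O+, O-, A+, A-, B+, B-, AB+, AB-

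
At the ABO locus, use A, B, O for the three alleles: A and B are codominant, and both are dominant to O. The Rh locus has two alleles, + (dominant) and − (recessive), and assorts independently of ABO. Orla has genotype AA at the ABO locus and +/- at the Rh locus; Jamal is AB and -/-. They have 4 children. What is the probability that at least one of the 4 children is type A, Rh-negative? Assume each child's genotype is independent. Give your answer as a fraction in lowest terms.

175/256

ABO cross AA × AB → 1/2 A, 1/2 AB.
Rh cross +/- × -/- → 1/2 Rh+, 1/2 Rh-; so P(type A, Rh-negative) = 1/2 × 1/2 = 1/4 per child.
P(none) = (3/4)^4 = 81/256; P(at least one) = 1 − 81/256 = 175/256.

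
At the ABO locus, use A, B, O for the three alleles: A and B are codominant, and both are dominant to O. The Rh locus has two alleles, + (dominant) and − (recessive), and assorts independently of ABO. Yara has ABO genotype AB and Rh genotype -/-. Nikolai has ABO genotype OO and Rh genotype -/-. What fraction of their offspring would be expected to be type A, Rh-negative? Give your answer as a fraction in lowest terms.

ABO cross AB × OO → offspring phenotypes: 1/2 A, 1/2 B.
Rh cross -/- × -/- → 1 Rh-.
Independent loci: P(type A, Rh-negative) = 1/2 × 1 = 1/2.

1/2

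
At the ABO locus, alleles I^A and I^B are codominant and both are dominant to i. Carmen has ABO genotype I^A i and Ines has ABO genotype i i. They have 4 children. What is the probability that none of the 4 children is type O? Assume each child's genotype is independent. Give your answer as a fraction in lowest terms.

1/16

ABO cross I^A i × i i → 1/2 O, 1/2 A.
So P(type O) = 1/2 per child.
P(not type O) = 1/2 for one child; (1/2)^4 = 1/16.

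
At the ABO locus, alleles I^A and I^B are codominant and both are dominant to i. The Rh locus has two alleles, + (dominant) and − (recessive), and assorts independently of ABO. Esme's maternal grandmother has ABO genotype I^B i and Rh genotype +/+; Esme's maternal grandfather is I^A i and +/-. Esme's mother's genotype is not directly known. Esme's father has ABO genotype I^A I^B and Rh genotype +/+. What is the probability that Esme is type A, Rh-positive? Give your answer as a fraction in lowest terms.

Esme's mother's ABO genotype from I^B i × I^A i: 1/4 I^A I^B, 1/4 I^A i, 1/4 I^B i, 1/4 i i.
Crossing each possibility with the father I^A I^B and summing P(type A): 1/4·1/4 + 1/4·1/2 + 1/4·1/4 + 1/4·1/2 = 3/8.
Similarly for Rh via the mother's Rh distribution: P(Rh+) = 1.
Independent loci: 3/8 × 1 = 3/8.

3/8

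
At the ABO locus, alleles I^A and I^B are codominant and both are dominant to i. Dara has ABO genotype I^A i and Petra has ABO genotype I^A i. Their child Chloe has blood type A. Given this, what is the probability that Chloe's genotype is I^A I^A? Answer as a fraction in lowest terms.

Cross I^A i × I^A i → 1/4 I^A I^A, 1/2 I^A i, 1/4 i i.
Type-A genotypes among offspring: I^A I^A (1/4), I^A i (1/2); total 3/4.
P(I^A I^A | type A) = (1/4) / (3/4) = 1/3.

1/3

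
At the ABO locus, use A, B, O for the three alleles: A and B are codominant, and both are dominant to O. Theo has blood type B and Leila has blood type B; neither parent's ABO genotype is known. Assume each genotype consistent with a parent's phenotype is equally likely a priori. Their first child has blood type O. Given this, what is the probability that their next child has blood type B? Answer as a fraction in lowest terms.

3/4

Possible genotypes: Theo ∈ {BB, BO}; Leila ∈ {BB, BO}.
Weight each parental genotype pair by prior × P(type-O child):
  BO × BO: posterior weight 1; P(next child type B) = 3/4.
Weighted sum = 3/4.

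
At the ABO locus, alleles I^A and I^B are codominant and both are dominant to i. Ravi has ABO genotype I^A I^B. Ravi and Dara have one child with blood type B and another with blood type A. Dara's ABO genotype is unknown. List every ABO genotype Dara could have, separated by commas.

For each candidate genotype of Dara, check whether crossing it with I^A I^B can produce every observed child phenotype.
  I^A I^A → possible child types {A, AB} ✗
  I^A I^B → possible child types {A, B, AB} ✓
  I^A i → possible child types {A, B, AB} ✓
  I^B I^B → possible child types {B, AB} ✗
  I^B i → possible child types {A, B, AB} ✓
  i i → possible child types {A, B} ✓

I^A I^B, I^A i, I^B i, i i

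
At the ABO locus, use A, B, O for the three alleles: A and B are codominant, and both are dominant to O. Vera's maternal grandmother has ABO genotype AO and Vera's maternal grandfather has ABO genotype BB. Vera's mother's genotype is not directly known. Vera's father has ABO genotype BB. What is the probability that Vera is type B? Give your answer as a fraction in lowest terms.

3/4

Vera's mother's ABO genotype from AO × BB: 1/2 AB, 1/2 BO.
Crossing each possibility with the father BB and summing P(type B): 1/2·1/2 + 1/2·1 = 3/4.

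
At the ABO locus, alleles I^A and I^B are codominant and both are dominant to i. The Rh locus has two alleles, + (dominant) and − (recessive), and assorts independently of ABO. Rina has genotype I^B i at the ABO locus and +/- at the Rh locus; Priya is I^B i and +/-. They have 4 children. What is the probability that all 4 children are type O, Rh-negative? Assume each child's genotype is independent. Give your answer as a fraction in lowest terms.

1/65536

ABO cross I^B i × I^B i → 1/4 O, 3/4 B.
Rh cross +/- × +/- → 3/4 Rh+, 1/4 Rh-; so P(type O, Rh-negative) = 1/4 × 1/4 = 1/16 per child.
All 4 independent: (1/16)^4 = 1/65536.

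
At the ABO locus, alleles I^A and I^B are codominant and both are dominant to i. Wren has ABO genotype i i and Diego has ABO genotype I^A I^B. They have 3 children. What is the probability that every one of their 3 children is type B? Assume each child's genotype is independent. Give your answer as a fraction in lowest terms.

ABO cross i i × I^A I^B → 1/2 A, 1/2 B.
So P(type B) = 1/2 per child.
All 3 independent: (1/2)^3 = 1/8.

1/8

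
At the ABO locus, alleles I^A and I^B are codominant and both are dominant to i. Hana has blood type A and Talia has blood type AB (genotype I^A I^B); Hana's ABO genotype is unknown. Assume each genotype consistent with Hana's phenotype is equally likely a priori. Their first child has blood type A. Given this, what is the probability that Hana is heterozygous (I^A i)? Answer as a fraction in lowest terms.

1/2

Possible genotypes: Hana ∈ {I^A I^A, I^A i}; Talia ∈ {I^A I^B}.
Weight each parental genotype pair by prior × P(type-A child):
  I^A I^A × I^A I^B: posterior weight 1/2.
  I^A i × I^A I^B: posterior weight 1/2.
Sum the posterior weight over pairs where Hana is I^A i: 1/2.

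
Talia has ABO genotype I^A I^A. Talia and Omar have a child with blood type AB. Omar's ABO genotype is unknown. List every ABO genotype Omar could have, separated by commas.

For each candidate genotype of Omar, check whether crossing it with I^A I^A can produce every observed child phenotype.
  I^A I^A → possible child types {A} ✗
  I^A I^B → possible child types {A, AB} ✓
  I^A i → possible child types {A} ✗
  I^B I^B → possible child types {AB} ✓
  I^B i → possible child types {A, AB} ✓
  i i → possible child types {A} ✗

I^A I^B, I^B I^B, I^B i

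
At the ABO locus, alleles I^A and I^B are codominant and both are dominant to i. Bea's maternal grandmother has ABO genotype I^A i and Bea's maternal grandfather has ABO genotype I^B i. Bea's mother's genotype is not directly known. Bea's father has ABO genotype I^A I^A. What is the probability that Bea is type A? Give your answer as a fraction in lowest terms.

3/4

Bea's mother's ABO genotype from I^A i × I^B i: 1/4 I^A I^B, 1/4 I^A i, 1/4 I^B i, 1/4 i i.
Crossing each possibility with the father I^A I^A and summing P(type A): 1/4·1/2 + 1/4·1 + 1/4·1/2 + 1/4·1 = 3/4.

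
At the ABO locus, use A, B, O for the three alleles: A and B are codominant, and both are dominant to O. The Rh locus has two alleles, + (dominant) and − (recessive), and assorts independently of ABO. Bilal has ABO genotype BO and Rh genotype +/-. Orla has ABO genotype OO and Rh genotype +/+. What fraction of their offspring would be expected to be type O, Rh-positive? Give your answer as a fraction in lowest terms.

1/2

ABO cross BO × OO → offspring phenotypes: 1/2 O, 1/2 B.
Rh cross +/- × +/+ → 1 Rh+.
Independent loci: P(type O, Rh-positive) = 1/2 × 1 = 1/2.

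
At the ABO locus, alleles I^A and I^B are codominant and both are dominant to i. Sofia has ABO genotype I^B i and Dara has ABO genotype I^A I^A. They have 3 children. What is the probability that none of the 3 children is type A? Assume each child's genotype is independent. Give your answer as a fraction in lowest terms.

1/8

ABO cross I^B i × I^A I^A → 1/2 A, 1/2 AB.
So P(type A) = 1/2 per child.
P(not type A) = 1/2 for one child; (1/2)^3 = 1/8.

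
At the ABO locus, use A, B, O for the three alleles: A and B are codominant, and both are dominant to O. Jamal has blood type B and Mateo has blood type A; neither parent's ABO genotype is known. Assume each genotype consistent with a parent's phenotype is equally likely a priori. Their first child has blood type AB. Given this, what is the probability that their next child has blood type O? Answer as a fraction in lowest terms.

Possible genotypes: Jamal ∈ {BB, BO}; Mateo ∈ {AA, AO}.
Weight each parental genotype pair by prior × P(type-AB child):
  BB × AA: posterior weight 4/9; P(next child type O) = 0.
  BB × AO: posterior weight 2/9; P(next child type O) = 0.
  BO × AA: posterior weight 2/9; P(next child type O) = 0.
  BO × AO: posterior weight 1/9; P(next child type O) = 1/4.
Weighted sum = 1/36.

1/36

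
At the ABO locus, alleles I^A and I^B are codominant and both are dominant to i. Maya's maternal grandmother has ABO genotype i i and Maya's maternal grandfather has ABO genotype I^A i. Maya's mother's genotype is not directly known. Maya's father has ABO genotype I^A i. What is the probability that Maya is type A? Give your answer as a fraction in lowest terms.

5/8

Maya's mother's ABO genotype from i i × I^A i: 1/2 I^A i, 1/2 i i.
Crossing each possibility with the father I^A i and summing P(type A): 1/2·3/4 + 1/2·1/2 = 5/8.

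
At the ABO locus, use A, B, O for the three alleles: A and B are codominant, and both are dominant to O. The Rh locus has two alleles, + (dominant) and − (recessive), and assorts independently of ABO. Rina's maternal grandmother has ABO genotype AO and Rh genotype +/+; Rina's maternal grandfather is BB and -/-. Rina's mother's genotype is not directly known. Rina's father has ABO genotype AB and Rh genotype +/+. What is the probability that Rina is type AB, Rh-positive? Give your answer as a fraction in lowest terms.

3/8

Rina's mother's ABO genotype from AO × BB: 1/2 AB, 1/2 BO.
Crossing each possibility with the father AB and summing P(type AB): 1/2·1/2 + 1/2·1/4 = 3/8.
Similarly for Rh via the mother's Rh distribution: P(Rh+) = 1.
Independent loci: 3/8 × 1 = 3/8.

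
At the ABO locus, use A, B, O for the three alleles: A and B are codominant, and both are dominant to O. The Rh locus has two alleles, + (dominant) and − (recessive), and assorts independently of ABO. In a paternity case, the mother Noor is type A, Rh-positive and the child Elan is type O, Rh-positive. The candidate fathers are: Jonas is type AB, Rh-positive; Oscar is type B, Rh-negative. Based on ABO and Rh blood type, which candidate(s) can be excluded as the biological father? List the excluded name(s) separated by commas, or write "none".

A candidate is excluded only if no genotype consistent with his phenotype could produce a type O, Rh-positive child with a type A, Rh-positive mother.
Jonas (type AB, Rh+): no genotype consistent with that phenotype can produce a type-O Rh+ child with a type-A mother.

Jonas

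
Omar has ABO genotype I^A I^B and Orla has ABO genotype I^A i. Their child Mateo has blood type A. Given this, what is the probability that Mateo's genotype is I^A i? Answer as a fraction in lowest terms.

Cross I^A I^B × I^A i → 1/4 I^A I^A, 1/4 I^A I^B, 1/4 I^A i, 1/4 I^B i.
Type-A genotypes among offspring: I^A I^A (1/4), I^A i (1/4); total 1/2.
P(I^A i | type A) = (1/4) / (1/2) = 1/2.

1/2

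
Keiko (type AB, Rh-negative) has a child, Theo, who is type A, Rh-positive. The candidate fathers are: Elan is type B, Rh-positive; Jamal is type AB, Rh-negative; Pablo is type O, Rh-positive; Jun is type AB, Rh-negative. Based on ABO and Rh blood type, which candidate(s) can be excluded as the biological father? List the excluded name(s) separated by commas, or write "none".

Jamal, Jun

A candidate is excluded only if no genotype consistent with his phenotype could produce a type A, Rh-positive child with a type AB, Rh-negative mother.
Jamal (type AB, Rh-): no genotype consistent with that phenotype can produce a type-A Rh+ child with a type-AB mother.
Jun (type AB, Rh-): no genotype consistent with that phenotype can produce a type-A Rh+ child with a type-AB mother.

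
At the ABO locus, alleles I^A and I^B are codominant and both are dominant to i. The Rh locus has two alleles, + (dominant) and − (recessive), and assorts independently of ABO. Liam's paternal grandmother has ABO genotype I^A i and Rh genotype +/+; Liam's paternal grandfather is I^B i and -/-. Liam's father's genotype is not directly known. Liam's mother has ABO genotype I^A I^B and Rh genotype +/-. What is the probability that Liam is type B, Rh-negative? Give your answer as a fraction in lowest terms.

3/32

Liam's father's ABO genotype from I^A i × I^B i: 1/4 I^A I^B, 1/4 I^A i, 1/4 I^B i, 1/4 i i.
Crossing each possibility with the mother I^A I^B and summing P(type B): 1/4·1/4 + 1/4·1/4 + 1/4·1/2 + 1/4·1/2 = 3/8.
Similarly for Rh via the father's Rh distribution: P(Rh-) = 1/4.
Independent loci: 3/8 × 1/4 = 3/32.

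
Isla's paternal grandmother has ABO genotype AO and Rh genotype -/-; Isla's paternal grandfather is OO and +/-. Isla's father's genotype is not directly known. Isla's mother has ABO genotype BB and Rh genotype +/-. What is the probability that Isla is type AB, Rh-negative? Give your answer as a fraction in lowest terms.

3/32

Isla's father's ABO genotype from AO × OO: 1/2 AO, 1/2 OO.
Crossing each possibility with the mother BB and summing P(type AB): 1/2·1/2 + 1/2·0 = 1/4.
Similarly for Rh via the father's Rh distribution: P(Rh-) = 3/8.
Independent loci: 1/4 × 3/8 = 3/32.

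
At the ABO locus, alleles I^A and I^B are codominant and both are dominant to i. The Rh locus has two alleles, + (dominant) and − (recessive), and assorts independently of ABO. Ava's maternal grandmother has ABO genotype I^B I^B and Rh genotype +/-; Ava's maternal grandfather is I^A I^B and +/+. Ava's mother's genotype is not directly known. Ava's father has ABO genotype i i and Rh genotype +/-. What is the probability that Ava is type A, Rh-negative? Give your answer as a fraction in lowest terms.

Ava's mother's ABO genotype from I^B I^B × I^A I^B: 1/2 I^A I^B, 1/2 I^B I^B.
Crossing each possibility with the father i i and summing P(type A): 1/2·1/2 + 1/2·0 = 1/4.
Similarly for Rh via the mother's Rh distribution: P(Rh-) = 1/8.
Independent loci: 1/4 × 1/8 = 1/32.

1/32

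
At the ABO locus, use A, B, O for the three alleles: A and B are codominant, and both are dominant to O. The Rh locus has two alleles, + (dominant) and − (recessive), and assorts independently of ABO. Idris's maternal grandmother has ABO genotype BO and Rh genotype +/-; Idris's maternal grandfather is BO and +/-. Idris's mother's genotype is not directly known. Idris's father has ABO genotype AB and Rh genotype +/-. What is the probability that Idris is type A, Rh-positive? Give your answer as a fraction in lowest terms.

Idris's mother's ABO genotype from BO × BO: 1/4 BB, 1/2 BO, 1/4 OO.
Crossing each possibility with the father AB and summing P(type A): 1/4·0 + 1/2·1/4 + 1/4·1/2 = 1/4.
Similarly for Rh via the mother's Rh distribution: P(Rh+) = 3/4.
Independent loci: 1/4 × 3/4 = 3/16.

3/16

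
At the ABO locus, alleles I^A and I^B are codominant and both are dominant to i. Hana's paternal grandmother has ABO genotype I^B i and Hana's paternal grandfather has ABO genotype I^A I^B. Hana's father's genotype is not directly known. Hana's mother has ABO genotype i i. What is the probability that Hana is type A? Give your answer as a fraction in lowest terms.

1/4

Hana's father's ABO genotype from I^B i × I^A I^B: 1/4 I^A I^B, 1/4 I^A i, 1/4 I^B I^B, 1/4 I^B i.
Crossing each possibility with the mother i i and summing P(type A): 1/4·1/2 + 1/4·1/2 + 1/4·0 + 1/4·0 = 1/4.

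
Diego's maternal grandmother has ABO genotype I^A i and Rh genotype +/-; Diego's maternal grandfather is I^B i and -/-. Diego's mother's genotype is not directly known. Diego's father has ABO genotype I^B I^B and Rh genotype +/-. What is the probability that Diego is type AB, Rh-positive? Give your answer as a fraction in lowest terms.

Diego's mother's ABO genotype from I^A i × I^B i: 1/4 I^A I^B, 1/4 I^A i, 1/4 I^B i, 1/4 i i.
Crossing each possibility with the father I^B I^B and summing P(type AB): 1/4·1/2 + 1/4·1/2 + 1/4·0 + 1/4·0 = 1/4.
Similarly for Rh via the mother's Rh distribution: P(Rh+) = 5/8.
Independent loci: 1/4 × 5/8 = 5/32.

5/32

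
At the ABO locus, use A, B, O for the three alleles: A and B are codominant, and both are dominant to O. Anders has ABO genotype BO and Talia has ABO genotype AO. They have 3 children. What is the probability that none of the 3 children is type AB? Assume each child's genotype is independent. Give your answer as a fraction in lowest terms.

27/64

ABO cross BO × AO → 1/4 O, 1/4 A, 1/4 B, 1/4 AB.
So P(type AB) = 1/4 per child.
P(not type AB) = 3/4 for one child; (3/4)^3 = 27/64.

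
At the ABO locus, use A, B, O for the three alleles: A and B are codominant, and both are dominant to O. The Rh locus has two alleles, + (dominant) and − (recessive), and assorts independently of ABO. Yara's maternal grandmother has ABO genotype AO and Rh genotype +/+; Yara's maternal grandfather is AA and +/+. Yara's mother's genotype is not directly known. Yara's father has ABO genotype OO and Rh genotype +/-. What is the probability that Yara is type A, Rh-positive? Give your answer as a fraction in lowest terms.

Yara's mother's ABO genotype from AO × AA: 1/2 AA, 1/2 AO.
Crossing each possibility with the father OO and summing P(type A): 1/2·1 + 1/2·1/2 = 3/4.
Similarly for Rh via the mother's Rh distribution: P(Rh+) = 1.
Independent loci: 3/4 × 1 = 3/4.

3/4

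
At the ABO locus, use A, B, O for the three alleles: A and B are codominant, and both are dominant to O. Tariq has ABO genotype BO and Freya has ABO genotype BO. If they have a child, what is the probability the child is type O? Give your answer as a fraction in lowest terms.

1/4

ABO cross BO × BO → offspring phenotypes: 1/4 O, 3/4 B.
So P(type O) = 1/4.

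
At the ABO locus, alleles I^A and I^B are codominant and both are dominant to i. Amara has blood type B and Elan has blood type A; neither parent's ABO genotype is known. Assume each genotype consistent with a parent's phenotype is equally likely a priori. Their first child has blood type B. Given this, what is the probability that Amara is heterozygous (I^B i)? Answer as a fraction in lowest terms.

1/3

Possible genotypes: Amara ∈ {I^B I^B, I^B i}; Elan ∈ {I^A I^A, I^A i}.
Weight each parental genotype pair by prior × P(type-B child):
  I^B I^B × I^A i: posterior weight 2/3.
  I^B i × I^A i: posterior weight 1/3.
Sum the posterior weight over pairs where Amara is I^B i: 1/3.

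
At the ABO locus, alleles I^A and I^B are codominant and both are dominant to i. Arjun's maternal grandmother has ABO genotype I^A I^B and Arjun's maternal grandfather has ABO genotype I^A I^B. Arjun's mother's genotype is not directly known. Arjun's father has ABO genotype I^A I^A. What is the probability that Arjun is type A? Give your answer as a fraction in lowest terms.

1/2

Arjun's mother's ABO genotype from I^A I^B × I^A I^B: 1/4 I^A I^A, 1/2 I^A I^B, 1/4 I^B I^B.
Crossing each possibility with the father I^A I^A and summing P(type A): 1/4·1 + 1/2·1/2 + 1/4·0 = 1/2.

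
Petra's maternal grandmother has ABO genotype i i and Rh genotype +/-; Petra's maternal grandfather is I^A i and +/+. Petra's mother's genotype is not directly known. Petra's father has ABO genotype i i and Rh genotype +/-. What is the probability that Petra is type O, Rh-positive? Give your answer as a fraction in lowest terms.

21/32

Petra's mother's ABO genotype from i i × I^A i: 1/2 I^A i, 1/2 i i.
Crossing each possibility with the father i i and summing P(type O): 1/2·1/2 + 1/2·1 = 3/4.
Similarly for Rh via the mother's Rh distribution: P(Rh+) = 7/8.
Independent loci: 3/4 × 7/8 = 21/32.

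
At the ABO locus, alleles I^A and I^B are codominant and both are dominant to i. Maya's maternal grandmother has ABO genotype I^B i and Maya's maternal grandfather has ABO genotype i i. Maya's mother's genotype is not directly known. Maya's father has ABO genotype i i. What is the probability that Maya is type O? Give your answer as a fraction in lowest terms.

Maya's mother's ABO genotype from I^B i × i i: 1/2 I^B i, 1/2 i i.
Crossing each possibility with the father i i and summing P(type O): 1/2·1/2 + 1/2·1 = 3/4.

3/4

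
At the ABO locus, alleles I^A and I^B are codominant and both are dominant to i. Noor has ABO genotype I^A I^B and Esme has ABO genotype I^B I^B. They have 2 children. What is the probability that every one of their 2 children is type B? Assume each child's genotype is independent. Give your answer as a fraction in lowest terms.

1/4

ABO cross I^A I^B × I^B I^B → 1/2 B, 1/2 AB.
So P(type B) = 1/2 per child.
All 2 independent: (1/2)^2 = 1/4.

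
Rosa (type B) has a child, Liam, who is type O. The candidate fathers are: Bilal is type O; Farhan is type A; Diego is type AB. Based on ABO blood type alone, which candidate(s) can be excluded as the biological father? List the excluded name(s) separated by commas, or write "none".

Diego

A candidate is excluded only if no genotype consistent with his phenotype could produce a type O child with a type B mother.
Diego (type AB): no genotype consistent with that phenotype can produce a type-O child with a type-B mother.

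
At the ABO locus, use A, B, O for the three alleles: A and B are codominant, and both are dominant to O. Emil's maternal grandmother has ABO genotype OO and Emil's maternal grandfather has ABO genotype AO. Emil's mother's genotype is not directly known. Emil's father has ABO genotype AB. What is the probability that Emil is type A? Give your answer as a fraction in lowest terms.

1/2

Emil's mother's ABO genotype from OO × AO: 1/2 AO, 1/2 OO.
Crossing each possibility with the father AB and summing P(type A): 1/2·1/2 + 1/2·1/2 = 1/2.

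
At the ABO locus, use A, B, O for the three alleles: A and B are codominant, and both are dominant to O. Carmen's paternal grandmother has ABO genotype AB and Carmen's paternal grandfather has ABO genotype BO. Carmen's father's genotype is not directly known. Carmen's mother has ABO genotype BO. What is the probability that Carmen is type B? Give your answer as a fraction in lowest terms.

5/8

Carmen's father's ABO genotype from AB × BO: 1/4 AB, 1/4 AO, 1/4 BB, 1/4 BO.
Crossing each possibility with the mother BO and summing P(type B): 1/4·1/2 + 1/4·1/4 + 1/4·1 + 1/4·3/4 = 5/8.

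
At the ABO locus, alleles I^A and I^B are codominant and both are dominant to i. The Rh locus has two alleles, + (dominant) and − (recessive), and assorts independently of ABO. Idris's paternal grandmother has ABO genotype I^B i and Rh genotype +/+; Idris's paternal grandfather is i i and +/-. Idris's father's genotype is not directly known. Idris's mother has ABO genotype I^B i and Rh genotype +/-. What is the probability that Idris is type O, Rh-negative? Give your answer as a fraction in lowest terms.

3/64

Idris's father's ABO genotype from I^B i × i i: 1/2 I^B i, 1/2 i i.
Crossing each possibility with the mother I^B i and summing P(type O): 1/2·1/4 + 1/2·1/2 = 3/8.
Similarly for Rh via the father's Rh distribution: P(Rh-) = 1/8.
Independent loci: 3/8 × 1/8 = 3/64.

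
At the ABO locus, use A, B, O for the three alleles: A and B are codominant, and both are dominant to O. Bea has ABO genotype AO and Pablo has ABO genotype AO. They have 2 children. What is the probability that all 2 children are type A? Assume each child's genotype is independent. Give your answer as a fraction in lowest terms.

9/16

ABO cross AO × AO → 1/4 O, 3/4 A.
So P(type A) = 3/4 per child.
All 2 independent: (3/4)^2 = 9/16.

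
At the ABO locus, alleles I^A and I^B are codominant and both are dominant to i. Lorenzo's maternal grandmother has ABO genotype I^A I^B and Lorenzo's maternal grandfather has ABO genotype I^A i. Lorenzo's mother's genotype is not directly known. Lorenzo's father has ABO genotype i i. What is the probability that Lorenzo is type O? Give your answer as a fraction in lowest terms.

1/4

Lorenzo's mother's ABO genotype from I^A I^B × I^A i: 1/4 I^A I^A, 1/4 I^A I^B, 1/4 I^A i, 1/4 I^B i.
Crossing each possibility with the father i i and summing P(type O): 1/4·0 + 1/4·0 + 1/4·1/2 + 1/4·1/2 = 1/4.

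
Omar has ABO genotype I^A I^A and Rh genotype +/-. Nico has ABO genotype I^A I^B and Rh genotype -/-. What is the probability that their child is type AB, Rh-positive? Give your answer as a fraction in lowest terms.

ABO cross I^A I^A × I^A I^B → offspring phenotypes: 1/2 A, 1/2 AB.
Rh cross +/- × -/- → 1/2 Rh+, 1/2 Rh-.
Independent loci: P(type AB, Rh-positive) = 1/2 × 1/2 = 1/4.

1/4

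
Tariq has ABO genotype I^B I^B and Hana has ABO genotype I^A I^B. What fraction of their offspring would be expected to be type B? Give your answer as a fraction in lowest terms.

1/2

ABO cross I^B I^B × I^A I^B → offspring phenotypes: 1/2 B, 1/2 AB.
So P(type B) = 1/2.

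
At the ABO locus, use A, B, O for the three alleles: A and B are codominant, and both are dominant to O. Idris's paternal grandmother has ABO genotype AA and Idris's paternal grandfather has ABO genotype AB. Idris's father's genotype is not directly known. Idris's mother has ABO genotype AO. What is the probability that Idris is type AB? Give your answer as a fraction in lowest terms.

Idris's father's ABO genotype from AA × AB: 1/2 AA, 1/2 AB.
Crossing each possibility with the mother AO and summing P(type AB): 1/2·0 + 1/2·1/4 = 1/8.

1/8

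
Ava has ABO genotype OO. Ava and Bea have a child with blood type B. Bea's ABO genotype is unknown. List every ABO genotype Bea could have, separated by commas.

AB, BB, BO

For each candidate genotype of Bea, check whether crossing it with OO can produce every observed child phenotype.
  AA → possible child types {A} ✗
  AB → possible child types {A, B} ✓
  AO → possible child types {O, A} ✗
  BB → possible child types {B} ✓
  BO → possible child types {O, B} ✓
  OO → possible child types {O} ✗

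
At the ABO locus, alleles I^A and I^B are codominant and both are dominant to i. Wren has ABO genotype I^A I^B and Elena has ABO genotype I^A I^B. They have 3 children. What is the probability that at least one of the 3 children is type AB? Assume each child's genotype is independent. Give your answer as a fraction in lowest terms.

ABO cross I^A I^B × I^A I^B → 1/4 A, 1/4 B, 1/2 AB.
So P(type AB) = 1/2 per child.
P(none) = (1/2)^3 = 1/8; P(at least one) = 1 − 1/8 = 7/8.

7/8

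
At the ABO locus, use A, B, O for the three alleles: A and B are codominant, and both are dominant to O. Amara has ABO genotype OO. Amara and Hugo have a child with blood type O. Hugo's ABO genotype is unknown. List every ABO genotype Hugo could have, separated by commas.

AO, BO, OO

For each candidate genotype of Hugo, check whether crossing it with OO can produce every observed child phenotype.
  AA → possible child types {A} ✗
  AB → possible child types {A, B} ✗
  AO → possible child types {O, A} ✓
  BB → possible child types {B} ✗
  BO → possible child types {O, B} ✓
  OO → possible child types {O} ✓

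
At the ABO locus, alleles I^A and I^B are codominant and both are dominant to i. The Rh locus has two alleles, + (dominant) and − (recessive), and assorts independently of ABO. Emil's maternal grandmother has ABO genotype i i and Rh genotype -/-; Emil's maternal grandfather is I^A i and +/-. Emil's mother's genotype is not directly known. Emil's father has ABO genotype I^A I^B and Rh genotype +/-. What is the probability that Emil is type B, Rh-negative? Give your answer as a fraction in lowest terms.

9/64

Emil's mother's ABO genotype from i i × I^A i: 1/2 I^A i, 1/2 i i.
Crossing each possibility with the father I^A I^B and summing P(type B): 1/2·1/4 + 1/2·1/2 = 3/8.
Similarly for Rh via the mother's Rh distribution: P(Rh-) = 3/8.
Independent loci: 3/8 × 3/8 = 9/64.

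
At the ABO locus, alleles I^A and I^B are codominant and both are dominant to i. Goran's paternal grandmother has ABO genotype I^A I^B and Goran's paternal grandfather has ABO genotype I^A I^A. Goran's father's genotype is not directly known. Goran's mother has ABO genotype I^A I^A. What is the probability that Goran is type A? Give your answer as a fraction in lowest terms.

Goran's father's ABO genotype from I^A I^B × I^A I^A: 1/2 I^A I^A, 1/2 I^A I^B.
Crossing each possibility with the mother I^A I^A and summing P(type A): 1/2·1 + 1/2·1/2 = 3/4.

3/4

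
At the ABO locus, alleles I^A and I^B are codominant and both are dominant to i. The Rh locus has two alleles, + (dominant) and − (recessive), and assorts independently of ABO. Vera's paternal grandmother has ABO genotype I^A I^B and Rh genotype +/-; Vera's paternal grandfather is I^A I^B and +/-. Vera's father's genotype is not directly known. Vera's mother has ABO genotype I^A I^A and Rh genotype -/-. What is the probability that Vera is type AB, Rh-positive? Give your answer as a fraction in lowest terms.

1/4

Vera's father's ABO genotype from I^A I^B × I^A I^B: 1/4 I^A I^A, 1/2 I^A I^B, 1/4 I^B I^B.
Crossing each possibility with the mother I^A I^A and summing P(type AB): 1/4·0 + 1/2·1/2 + 1/4·1 = 1/2.
Similarly for Rh via the father's Rh distribution: P(Rh+) = 1/2.
Independent loci: 1/2 × 1/2 = 1/4.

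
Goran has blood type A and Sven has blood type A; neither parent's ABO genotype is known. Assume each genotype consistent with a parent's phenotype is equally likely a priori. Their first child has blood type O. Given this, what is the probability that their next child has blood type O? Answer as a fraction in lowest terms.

Possible genotypes: Goran ∈ {I^A I^A, I^A i}; Sven ∈ {I^A I^A, I^A i}.
Weight each parental genotype pair by prior × P(type-O child):
  I^A i × I^A i: posterior weight 1; P(next child type O) = 1/4.
Weighted sum = 1/4.

1/4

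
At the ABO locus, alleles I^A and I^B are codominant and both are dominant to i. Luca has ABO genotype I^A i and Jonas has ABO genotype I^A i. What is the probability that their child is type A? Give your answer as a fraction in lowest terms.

3/4

ABO cross I^A i × I^A i → offspring phenotypes: 1/4 O, 3/4 A.
So P(type A) = 3/4.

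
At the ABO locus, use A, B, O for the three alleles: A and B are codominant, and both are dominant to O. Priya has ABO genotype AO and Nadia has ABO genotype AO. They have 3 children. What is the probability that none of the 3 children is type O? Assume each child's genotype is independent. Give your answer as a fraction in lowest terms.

27/64

ABO cross AO × AO → 1/4 O, 3/4 A.
So P(type O) = 1/4 per child.
P(not type O) = 3/4 for one child; (3/4)^3 = 27/64.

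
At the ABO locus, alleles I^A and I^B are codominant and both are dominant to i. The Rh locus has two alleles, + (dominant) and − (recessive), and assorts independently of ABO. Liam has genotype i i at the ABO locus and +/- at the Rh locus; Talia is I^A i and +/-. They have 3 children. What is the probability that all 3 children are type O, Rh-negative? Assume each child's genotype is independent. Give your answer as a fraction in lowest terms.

ABO cross i i × I^A i → 1/2 O, 1/2 A.
Rh cross +/- × +/- → 3/4 Rh+, 1/4 Rh-; so P(type O, Rh-negative) = 1/2 × 1/4 = 1/8 per child.
All 3 independent: (1/8)^3 = 1/512.

1/512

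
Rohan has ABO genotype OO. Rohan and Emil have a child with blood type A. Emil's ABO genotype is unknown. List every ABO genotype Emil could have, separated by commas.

For each candidate genotype of Emil, check whether crossing it with OO can produce every observed child phenotype.
  AA → possible child types {A} ✓
  AB → possible child types {A, B} ✓
  AO → possible child types {O, A} ✓
  BB → possible child types {B} ✗
  BO → possible child types {O, B} ✗
  OO → possible child types {O} ✗

AA, AB, AO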